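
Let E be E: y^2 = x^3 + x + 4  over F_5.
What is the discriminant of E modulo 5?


4 a^3 + 27 b^2 = 4*1^3 + 27*4^2 = 4 + 432 = 436
Delta = -16 * (436) = -6976
Delta mod 5 = 4

Delta = 4 (mod 5)


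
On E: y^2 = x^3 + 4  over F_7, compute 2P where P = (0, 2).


Doubling: s = (3 x1^2 + a) / (2 y1)
s = (3*0^2 + 0) / (2*2) mod 7 = 0
x3 = s^2 - 2 x1 mod 7 = 0^2 - 2*0 = 0
y3 = s (x1 - x3) - y1 mod 7 = 0 * (0 - 0) - 2 = 5

2P = (0, 5)


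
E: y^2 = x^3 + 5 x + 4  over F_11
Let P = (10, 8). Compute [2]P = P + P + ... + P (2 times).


k = 2 = 10_2 (binary, LSB first: 01)
Double-and-add from P = (10, 8):
  bit 0 = 0: acc unchanged = O
  bit 1 = 1: acc = O + (5, 0) = (5, 0)

2P = (5, 0)


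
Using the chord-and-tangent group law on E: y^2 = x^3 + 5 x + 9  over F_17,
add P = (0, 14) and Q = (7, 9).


P != Q, so use the chord formula.
s = (y2 - y1) / (x2 - x1) = (12) / (7) mod 17 = 9
x3 = s^2 - x1 - x2 mod 17 = 9^2 - 0 - 7 = 6
y3 = s (x1 - x3) - y1 mod 17 = 9 * (0 - 6) - 14 = 0

P + Q = (6, 0)


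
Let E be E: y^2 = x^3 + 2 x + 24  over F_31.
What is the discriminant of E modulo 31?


4 a^3 + 27 b^2 = 4*2^3 + 27*24^2 = 32 + 15552 = 15584
Delta = -16 * (15584) = -249344
Delta mod 31 = 20

Delta = 20 (mod 31)


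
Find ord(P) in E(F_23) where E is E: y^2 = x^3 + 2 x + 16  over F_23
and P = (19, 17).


Compute successive multiples of P until we hit O:
  1P = (19, 17)
  2P = (3, 16)
  3P = (9, 21)
  4P = (20, 11)
  5P = (20, 12)
  6P = (9, 2)
  7P = (3, 7)
  8P = (19, 6)
  ... (continuing to 9P)
  9P = O

ord(P) = 9


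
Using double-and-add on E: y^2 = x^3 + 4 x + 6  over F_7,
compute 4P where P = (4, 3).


k = 4 = 100_2 (binary, LSB first: 001)
Double-and-add from P = (4, 3):
  bit 0 = 0: acc unchanged = O
  bit 1 = 0: acc unchanged = O
  bit 2 = 1: acc = O + (5, 5) = (5, 5)

4P = (5, 5)


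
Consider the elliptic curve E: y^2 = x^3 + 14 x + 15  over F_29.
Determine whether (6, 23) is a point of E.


Check whether y^2 = x^3 + 14 x + 15 (mod 29) for (x, y) = (6, 23).
LHS: y^2 = 23^2 mod 29 = 7
RHS: x^3 + 14 x + 15 = 6^3 + 14*6 + 15 mod 29 = 25
LHS != RHS

No, not on the curve


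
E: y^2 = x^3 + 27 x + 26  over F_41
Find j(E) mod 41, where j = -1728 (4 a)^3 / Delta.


Delta = -16(4 a^3 + 27 b^2) mod 41 = 24
-1728 * (4 a)^3 = -1728 * (4*27)^3 mod 41 = 37
j = 37 * 24^(-1) mod 41 = 34

j = 34 (mod 41)


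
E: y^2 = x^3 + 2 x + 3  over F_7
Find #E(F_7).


For each x in F_7, count y with y^2 = x^3 + 2 x + 3 mod 7:
  x = 2: RHS = 1, y in [1, 6]  -> 2 point(s)
  x = 3: RHS = 1, y in [1, 6]  -> 2 point(s)
  x = 6: RHS = 0, y in [0]  -> 1 point(s)
Affine points: 5. Add the point at infinity: total = 6.

#E(F_7) = 6


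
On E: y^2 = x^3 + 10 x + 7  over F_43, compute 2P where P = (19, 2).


Doubling: s = (3 x1^2 + a) / (2 y1)
s = (3*19^2 + 10) / (2*2) mod 43 = 26
x3 = s^2 - 2 x1 mod 43 = 26^2 - 2*19 = 36
y3 = s (x1 - x3) - y1 mod 43 = 26 * (19 - 36) - 2 = 29

2P = (36, 29)


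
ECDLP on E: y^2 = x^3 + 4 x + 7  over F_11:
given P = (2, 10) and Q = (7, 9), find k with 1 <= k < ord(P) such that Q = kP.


Enumerate multiples of P until we hit Q = (7, 9):
  1P = (2, 10)
  2P = (5, 3)
  3P = (7, 9)
Match found at i = 3.

k = 3


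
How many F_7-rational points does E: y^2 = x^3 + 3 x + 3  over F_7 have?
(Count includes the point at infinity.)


For each x in F_7, count y with y^2 = x^3 + 3 x + 3 mod 7:
  x = 1: RHS = 0, y in [0]  -> 1 point(s)
  x = 3: RHS = 4, y in [2, 5]  -> 2 point(s)
  x = 4: RHS = 2, y in [3, 4]  -> 2 point(s)
Affine points: 5. Add the point at infinity: total = 6.

#E(F_7) = 6


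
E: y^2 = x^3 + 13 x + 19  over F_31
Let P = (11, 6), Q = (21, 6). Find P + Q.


P != Q, so use the chord formula.
s = (y2 - y1) / (x2 - x1) = (0) / (10) mod 31 = 0
x3 = s^2 - x1 - x2 mod 31 = 0^2 - 11 - 21 = 30
y3 = s (x1 - x3) - y1 mod 31 = 0 * (11 - 30) - 6 = 25

P + Q = (30, 25)


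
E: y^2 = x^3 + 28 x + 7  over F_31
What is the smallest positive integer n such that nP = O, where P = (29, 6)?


Compute successive multiples of P until we hit O:
  1P = (29, 6)
  2P = (22, 7)
  3P = (30, 3)
  4P = (12, 5)
  5P = (18, 22)
  6P = (2, 28)
  7P = (7, 22)
  8P = (15, 12)
  ... (continuing to 37P)
  37P = O

ord(P) = 37


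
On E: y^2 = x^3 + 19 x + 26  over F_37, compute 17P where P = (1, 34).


k = 17 = 10001_2 (binary, LSB first: 10001)
Double-and-add from P = (1, 34):
  bit 0 = 1: acc = O + (1, 34) = (1, 34)
  bit 1 = 0: acc unchanged = (1, 34)
  bit 2 = 0: acc unchanged = (1, 34)
  bit 3 = 0: acc unchanged = (1, 34)
  bit 4 = 1: acc = (1, 34) + (13, 18) = (33, 21)

17P = (33, 21)


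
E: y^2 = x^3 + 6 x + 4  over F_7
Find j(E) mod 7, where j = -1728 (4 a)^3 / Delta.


Delta = -16(4 a^3 + 27 b^2) mod 7 = 5
-1728 * (4 a)^3 = -1728 * (4*6)^3 mod 7 = 6
j = 6 * 5^(-1) mod 7 = 4

j = 4 (mod 7)


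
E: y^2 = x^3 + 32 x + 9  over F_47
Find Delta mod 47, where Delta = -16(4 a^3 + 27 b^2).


4 a^3 + 27 b^2 = 4*32^3 + 27*9^2 = 131072 + 2187 = 133259
Delta = -16 * (133259) = -2132144
Delta mod 47 = 11

Delta = 11 (mod 47)


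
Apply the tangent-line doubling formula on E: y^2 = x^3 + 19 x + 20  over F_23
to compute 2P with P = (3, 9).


Doubling: s = (3 x1^2 + a) / (2 y1)
s = (3*3^2 + 19) / (2*9) mod 23 = 0
x3 = s^2 - 2 x1 mod 23 = 0^2 - 2*3 = 17
y3 = s (x1 - x3) - y1 mod 23 = 0 * (3 - 17) - 9 = 14

2P = (17, 14)


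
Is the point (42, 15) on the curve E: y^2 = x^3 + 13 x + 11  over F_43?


Check whether y^2 = x^3 + 13 x + 11 (mod 43) for (x, y) = (42, 15).
LHS: y^2 = 15^2 mod 43 = 10
RHS: x^3 + 13 x + 11 = 42^3 + 13*42 + 11 mod 43 = 40
LHS != RHS

No, not on the curve


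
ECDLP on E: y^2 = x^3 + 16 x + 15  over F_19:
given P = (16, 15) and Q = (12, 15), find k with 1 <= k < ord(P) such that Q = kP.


Enumerate multiples of P until we hit Q = (12, 15):
  1P = (16, 15)
  2P = (15, 1)
  3P = (13, 8)
  4P = (6, 2)
  5P = (8, 3)
  6P = (2, 6)
  7P = (5, 7)
  8P = (18, 6)
  9P = (10, 15)
  10P = (12, 4)
  11P = (14, 0)
  12P = (12, 15)
Match found at i = 12.

k = 12


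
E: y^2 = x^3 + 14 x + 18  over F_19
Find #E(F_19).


For each x in F_19, count y with y^2 = x^3 + 14 x + 18 mod 19:
  x = 2: RHS = 16, y in [4, 15]  -> 2 point(s)
  x = 3: RHS = 11, y in [7, 12]  -> 2 point(s)
  x = 4: RHS = 5, y in [9, 10]  -> 2 point(s)
  x = 5: RHS = 4, y in [2, 17]  -> 2 point(s)
  x = 16: RHS = 6, y in [5, 14]  -> 2 point(s)
  x = 17: RHS = 1, y in [1, 18]  -> 2 point(s)
Affine points: 12. Add the point at infinity: total = 13.

#E(F_19) = 13


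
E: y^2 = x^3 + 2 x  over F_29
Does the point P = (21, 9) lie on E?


Check whether y^2 = x^3 + 2 x + 0 (mod 29) for (x, y) = (21, 9).
LHS: y^2 = 9^2 mod 29 = 23
RHS: x^3 + 2 x + 0 = 21^3 + 2*21 + 0 mod 29 = 23
LHS = RHS

Yes, on the curve


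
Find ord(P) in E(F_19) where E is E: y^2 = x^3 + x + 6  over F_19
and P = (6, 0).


Compute successive multiples of P until we hit O:
  1P = (6, 0)
  2P = O

ord(P) = 2


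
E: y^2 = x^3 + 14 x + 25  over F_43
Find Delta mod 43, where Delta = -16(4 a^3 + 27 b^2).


4 a^3 + 27 b^2 = 4*14^3 + 27*25^2 = 10976 + 16875 = 27851
Delta = -16 * (27851) = -445616
Delta mod 43 = 36

Delta = 36 (mod 43)


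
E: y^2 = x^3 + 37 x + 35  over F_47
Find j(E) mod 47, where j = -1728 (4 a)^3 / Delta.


Delta = -16(4 a^3 + 27 b^2) mod 47 = 6
-1728 * (4 a)^3 = -1728 * (4*37)^3 mod 47 = 13
j = 13 * 6^(-1) mod 47 = 10

j = 10 (mod 47)


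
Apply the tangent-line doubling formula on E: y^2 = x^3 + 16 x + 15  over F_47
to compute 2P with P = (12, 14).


Doubling: s = (3 x1^2 + a) / (2 y1)
s = (3*12^2 + 16) / (2*14) mod 47 = 16
x3 = s^2 - 2 x1 mod 47 = 16^2 - 2*12 = 44
y3 = s (x1 - x3) - y1 mod 47 = 16 * (12 - 44) - 14 = 38

2P = (44, 38)


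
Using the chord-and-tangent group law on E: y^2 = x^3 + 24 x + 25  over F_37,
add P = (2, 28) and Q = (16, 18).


P != Q, so use the chord formula.
s = (y2 - y1) / (x2 - x1) = (27) / (14) mod 37 = 31
x3 = s^2 - x1 - x2 mod 37 = 31^2 - 2 - 16 = 18
y3 = s (x1 - x3) - y1 mod 37 = 31 * (2 - 18) - 28 = 31

P + Q = (18, 31)


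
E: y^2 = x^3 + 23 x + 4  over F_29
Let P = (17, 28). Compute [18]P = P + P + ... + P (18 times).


k = 18 = 10010_2 (binary, LSB first: 01001)
Double-and-add from P = (17, 28):
  bit 0 = 0: acc unchanged = O
  bit 1 = 1: acc = O + (8, 27) = (8, 27)
  bit 2 = 0: acc unchanged = (8, 27)
  bit 3 = 0: acc unchanged = (8, 27)
  bit 4 = 1: acc = (8, 27) + (3, 19) = (2, 0)

18P = (2, 0)


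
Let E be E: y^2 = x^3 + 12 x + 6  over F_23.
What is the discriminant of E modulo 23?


4 a^3 + 27 b^2 = 4*12^3 + 27*6^2 = 6912 + 972 = 7884
Delta = -16 * (7884) = -126144
Delta mod 23 = 11

Delta = 11 (mod 23)


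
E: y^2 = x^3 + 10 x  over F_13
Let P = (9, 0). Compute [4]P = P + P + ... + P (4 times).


k = 4 = 100_2 (binary, LSB first: 001)
Double-and-add from P = (9, 0):
  bit 0 = 0: acc unchanged = O
  bit 1 = 0: acc unchanged = O
  bit 2 = 1: acc = O + O = O

4P = O


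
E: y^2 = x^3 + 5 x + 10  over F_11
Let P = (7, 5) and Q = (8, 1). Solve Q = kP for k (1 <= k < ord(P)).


Enumerate multiples of P until we hit Q = (8, 1):
  1P = (7, 5)
  2P = (1, 7)
  3P = (8, 10)
  4P = (10, 2)
  5P = (6, 5)
  6P = (9, 6)
  7P = (9, 5)
  8P = (6, 6)
  9P = (10, 9)
  10P = (8, 1)
Match found at i = 10.

k = 10


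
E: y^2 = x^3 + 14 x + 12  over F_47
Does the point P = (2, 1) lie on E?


Check whether y^2 = x^3 + 14 x + 12 (mod 47) for (x, y) = (2, 1).
LHS: y^2 = 1^2 mod 47 = 1
RHS: x^3 + 14 x + 12 = 2^3 + 14*2 + 12 mod 47 = 1
LHS = RHS

Yes, on the curve


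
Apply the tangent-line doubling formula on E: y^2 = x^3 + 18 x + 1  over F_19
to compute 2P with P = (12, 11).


Doubling: s = (3 x1^2 + a) / (2 y1)
s = (3*12^2 + 18) / (2*11) mod 19 = 17
x3 = s^2 - 2 x1 mod 19 = 17^2 - 2*12 = 18
y3 = s (x1 - x3) - y1 mod 19 = 17 * (12 - 18) - 11 = 1

2P = (18, 1)


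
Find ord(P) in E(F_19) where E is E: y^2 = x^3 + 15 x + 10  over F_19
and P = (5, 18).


Compute successive multiples of P until we hit O:
  1P = (5, 18)
  2P = (1, 11)
  3P = (3, 14)
  4P = (15, 0)
  5P = (3, 5)
  6P = (1, 8)
  7P = (5, 1)
  8P = O

ord(P) = 8


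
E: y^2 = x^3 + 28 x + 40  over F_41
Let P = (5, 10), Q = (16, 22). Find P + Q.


P != Q, so use the chord formula.
s = (y2 - y1) / (x2 - x1) = (12) / (11) mod 41 = 16
x3 = s^2 - x1 - x2 mod 41 = 16^2 - 5 - 16 = 30
y3 = s (x1 - x3) - y1 mod 41 = 16 * (5 - 30) - 10 = 0

P + Q = (30, 0)


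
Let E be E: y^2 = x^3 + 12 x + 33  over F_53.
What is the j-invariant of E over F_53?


Delta = -16(4 a^3 + 27 b^2) mod 53 = 52
-1728 * (4 a)^3 = -1728 * (4*12)^3 mod 53 = 25
j = 25 * 52^(-1) mod 53 = 28

j = 28 (mod 53)


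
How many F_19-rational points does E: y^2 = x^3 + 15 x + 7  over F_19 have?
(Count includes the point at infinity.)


For each x in F_19, count y with y^2 = x^3 + 15 x + 7 mod 19:
  x = 0: RHS = 7, y in [8, 11]  -> 2 point(s)
  x = 1: RHS = 4, y in [2, 17]  -> 2 point(s)
  x = 2: RHS = 7, y in [8, 11]  -> 2 point(s)
  x = 4: RHS = 17, y in [6, 13]  -> 2 point(s)
  x = 5: RHS = 17, y in [6, 13]  -> 2 point(s)
  x = 6: RHS = 9, y in [3, 16]  -> 2 point(s)
  x = 9: RHS = 16, y in [4, 15]  -> 2 point(s)
  x = 10: RHS = 17, y in [6, 13]  -> 2 point(s)
  x = 13: RHS = 5, y in [9, 10]  -> 2 point(s)
  x = 14: RHS = 16, y in [4, 15]  -> 2 point(s)
  x = 15: RHS = 16, y in [4, 15]  -> 2 point(s)
  x = 16: RHS = 11, y in [7, 12]  -> 2 point(s)
  x = 17: RHS = 7, y in [8, 11]  -> 2 point(s)
Affine points: 26. Add the point at infinity: total = 27.

#E(F_19) = 27


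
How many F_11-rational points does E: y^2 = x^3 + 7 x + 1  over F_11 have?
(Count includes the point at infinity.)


For each x in F_11, count y with y^2 = x^3 + 7 x + 1 mod 11:
  x = 0: RHS = 1, y in [1, 10]  -> 2 point(s)
  x = 1: RHS = 9, y in [3, 8]  -> 2 point(s)
  x = 2: RHS = 1, y in [1, 10]  -> 2 point(s)
  x = 3: RHS = 5, y in [4, 7]  -> 2 point(s)
  x = 4: RHS = 5, y in [4, 7]  -> 2 point(s)
  x = 9: RHS = 1, y in [1, 10]  -> 2 point(s)
  x = 10: RHS = 4, y in [2, 9]  -> 2 point(s)
Affine points: 14. Add the point at infinity: total = 15.

#E(F_11) = 15


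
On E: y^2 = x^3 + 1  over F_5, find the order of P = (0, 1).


Compute successive multiples of P until we hit O:
  1P = (0, 1)
  2P = (0, 4)
  3P = O

ord(P) = 3


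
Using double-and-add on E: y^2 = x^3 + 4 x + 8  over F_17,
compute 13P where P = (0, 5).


k = 13 = 1101_2 (binary, LSB first: 1011)
Double-and-add from P = (0, 5):
  bit 0 = 1: acc = O + (0, 5) = (0, 5)
  bit 1 = 0: acc unchanged = (0, 5)
  bit 2 = 1: acc = (0, 5) + (1, 9) = (15, 3)
  bit 3 = 1: acc = (15, 3) + (13, 9) = (15, 14)

13P = (15, 14)


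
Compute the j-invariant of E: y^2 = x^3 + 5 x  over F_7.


Delta = -16(4 a^3 + 27 b^2) mod 7 = 1
-1728 * (4 a)^3 = -1728 * (4*5)^3 mod 7 = 6
j = 6 * 1^(-1) mod 7 = 6

j = 6 (mod 7)


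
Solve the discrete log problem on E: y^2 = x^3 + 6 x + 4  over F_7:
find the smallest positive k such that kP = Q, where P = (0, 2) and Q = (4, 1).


Enumerate multiples of P until we hit Q = (4, 1):
  1P = (0, 2)
  2P = (4, 6)
  3P = (4, 1)
Match found at i = 3.

k = 3


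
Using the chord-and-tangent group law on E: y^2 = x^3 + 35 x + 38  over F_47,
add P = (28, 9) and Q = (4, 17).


P != Q, so use the chord formula.
s = (y2 - y1) / (x2 - x1) = (8) / (23) mod 47 = 31
x3 = s^2 - x1 - x2 mod 47 = 31^2 - 28 - 4 = 36
y3 = s (x1 - x3) - y1 mod 47 = 31 * (28 - 36) - 9 = 25

P + Q = (36, 25)


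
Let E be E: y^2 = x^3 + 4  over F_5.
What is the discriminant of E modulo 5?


4 a^3 + 27 b^2 = 4*0^3 + 27*4^2 = 0 + 432 = 432
Delta = -16 * (432) = -6912
Delta mod 5 = 3

Delta = 3 (mod 5)


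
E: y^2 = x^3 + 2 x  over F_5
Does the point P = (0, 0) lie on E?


Check whether y^2 = x^3 + 2 x + 0 (mod 5) for (x, y) = (0, 0).
LHS: y^2 = 0^2 mod 5 = 0
RHS: x^3 + 2 x + 0 = 0^3 + 2*0 + 0 mod 5 = 0
LHS = RHS

Yes, on the curve


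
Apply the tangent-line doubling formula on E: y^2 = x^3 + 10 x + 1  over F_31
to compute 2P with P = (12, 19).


Doubling: s = (3 x1^2 + a) / (2 y1)
s = (3*12^2 + 10) / (2*19) mod 31 = 10
x3 = s^2 - 2 x1 mod 31 = 10^2 - 2*12 = 14
y3 = s (x1 - x3) - y1 mod 31 = 10 * (12 - 14) - 19 = 23

2P = (14, 23)


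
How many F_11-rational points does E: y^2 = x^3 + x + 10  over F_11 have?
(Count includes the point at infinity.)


For each x in F_11, count y with y^2 = x^3 + 1 x + 10 mod 11:
  x = 1: RHS = 1, y in [1, 10]  -> 2 point(s)
  x = 2: RHS = 9, y in [3, 8]  -> 2 point(s)
  x = 4: RHS = 1, y in [1, 10]  -> 2 point(s)
  x = 6: RHS = 1, y in [1, 10]  -> 2 point(s)
  x = 9: RHS = 0, y in [0]  -> 1 point(s)
Affine points: 9. Add the point at infinity: total = 10.

#E(F_11) = 10


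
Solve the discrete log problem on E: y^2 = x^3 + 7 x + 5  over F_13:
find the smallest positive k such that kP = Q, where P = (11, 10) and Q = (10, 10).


Enumerate multiples of P until we hit Q = (10, 10):
  1P = (11, 10)
  2P = (5, 10)
  3P = (10, 3)
  4P = (2, 1)
  5P = (1, 0)
  6P = (2, 12)
  7P = (10, 10)
Match found at i = 7.

k = 7


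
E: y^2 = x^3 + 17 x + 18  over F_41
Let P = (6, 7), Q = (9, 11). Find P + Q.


P != Q, so use the chord formula.
s = (y2 - y1) / (x2 - x1) = (4) / (3) mod 41 = 15
x3 = s^2 - x1 - x2 mod 41 = 15^2 - 6 - 9 = 5
y3 = s (x1 - x3) - y1 mod 41 = 15 * (6 - 5) - 7 = 8

P + Q = (5, 8)


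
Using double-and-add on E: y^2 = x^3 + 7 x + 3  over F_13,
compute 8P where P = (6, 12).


k = 8 = 1000_2 (binary, LSB first: 0001)
Double-and-add from P = (6, 12):
  bit 0 = 0: acc unchanged = O
  bit 1 = 0: acc unchanged = O
  bit 2 = 0: acc unchanged = O
  bit 3 = 1: acc = O + (3, 8) = (3, 8)

8P = (3, 8)


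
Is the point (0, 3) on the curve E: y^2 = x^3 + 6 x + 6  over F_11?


Check whether y^2 = x^3 + 6 x + 6 (mod 11) for (x, y) = (0, 3).
LHS: y^2 = 3^2 mod 11 = 9
RHS: x^3 + 6 x + 6 = 0^3 + 6*0 + 6 mod 11 = 6
LHS != RHS

No, not on the curve


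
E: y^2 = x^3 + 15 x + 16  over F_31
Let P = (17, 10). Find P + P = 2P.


Doubling: s = (3 x1^2 + a) / (2 y1)
s = (3*17^2 + 15) / (2*10) mod 31 = 10
x3 = s^2 - 2 x1 mod 31 = 10^2 - 2*17 = 4
y3 = s (x1 - x3) - y1 mod 31 = 10 * (17 - 4) - 10 = 27

2P = (4, 27)


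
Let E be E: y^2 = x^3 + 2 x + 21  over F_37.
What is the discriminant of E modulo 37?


4 a^3 + 27 b^2 = 4*2^3 + 27*21^2 = 32 + 11907 = 11939
Delta = -16 * (11939) = -191024
Delta mod 37 = 7

Delta = 7 (mod 37)


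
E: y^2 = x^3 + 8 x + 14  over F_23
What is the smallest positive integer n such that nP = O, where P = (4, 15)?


Compute successive multiples of P until we hit O:
  1P = (4, 15)
  2P = (10, 6)
  3P = (17, 16)
  4P = (5, 15)
  5P = (14, 8)
  6P = (14, 15)
  7P = (5, 8)
  8P = (17, 7)
  ... (continuing to 11P)
  11P = O

ord(P) = 11


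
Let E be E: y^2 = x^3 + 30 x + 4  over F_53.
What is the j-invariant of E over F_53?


Delta = -16(4 a^3 + 27 b^2) mod 53 = 43
-1728 * (4 a)^3 = -1728 * (4*30)^3 mod 53 = 13
j = 13 * 43^(-1) mod 53 = 4

j = 4 (mod 53)


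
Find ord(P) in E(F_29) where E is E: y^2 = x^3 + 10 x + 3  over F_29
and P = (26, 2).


Compute successive multiples of P until we hit O:
  1P = (26, 2)
  2P = (10, 1)
  3P = (16, 24)
  4P = (22, 24)
  5P = (4, 22)
  6P = (19, 18)
  7P = (20, 5)
  8P = (5, 2)
  ... (continuing to 27P)
  27P = O

ord(P) = 27


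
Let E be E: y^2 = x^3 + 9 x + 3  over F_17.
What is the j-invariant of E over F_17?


Delta = -16(4 a^3 + 27 b^2) mod 17 = 14
-1728 * (4 a)^3 = -1728 * (4*9)^3 mod 17 = 14
j = 14 * 14^(-1) mod 17 = 1

j = 1 (mod 17)


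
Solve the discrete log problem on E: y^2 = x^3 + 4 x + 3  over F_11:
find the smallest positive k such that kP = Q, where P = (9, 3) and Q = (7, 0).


Enumerate multiples of P until we hit Q = (7, 0):
  1P = (9, 3)
  2P = (5, 4)
  3P = (6, 10)
  4P = (10, 3)
  5P = (3, 8)
  6P = (0, 6)
  7P = (7, 0)
Match found at i = 7.

k = 7


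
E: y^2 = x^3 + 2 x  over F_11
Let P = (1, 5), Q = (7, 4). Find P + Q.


P != Q, so use the chord formula.
s = (y2 - y1) / (x2 - x1) = (10) / (6) mod 11 = 9
x3 = s^2 - x1 - x2 mod 11 = 9^2 - 1 - 7 = 7
y3 = s (x1 - x3) - y1 mod 11 = 9 * (1 - 7) - 5 = 7

P + Q = (7, 7)


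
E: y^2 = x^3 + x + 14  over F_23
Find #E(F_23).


For each x in F_23, count y with y^2 = x^3 + 1 x + 14 mod 23:
  x = 1: RHS = 16, y in [4, 19]  -> 2 point(s)
  x = 2: RHS = 1, y in [1, 22]  -> 2 point(s)
  x = 4: RHS = 13, y in [6, 17]  -> 2 point(s)
  x = 5: RHS = 6, y in [11, 12]  -> 2 point(s)
  x = 6: RHS = 6, y in [11, 12]  -> 2 point(s)
  x = 9: RHS = 16, y in [4, 19]  -> 2 point(s)
  x = 10: RHS = 12, y in [9, 14]  -> 2 point(s)
  x = 12: RHS = 6, y in [11, 12]  -> 2 point(s)
  x = 13: RHS = 16, y in [4, 19]  -> 2 point(s)
  x = 14: RHS = 12, y in [9, 14]  -> 2 point(s)
  x = 15: RHS = 0, y in [0]  -> 1 point(s)
  x = 16: RHS = 9, y in [3, 20]  -> 2 point(s)
  x = 21: RHS = 4, y in [2, 21]  -> 2 point(s)
  x = 22: RHS = 12, y in [9, 14]  -> 2 point(s)
Affine points: 27. Add the point at infinity: total = 28.

#E(F_23) = 28


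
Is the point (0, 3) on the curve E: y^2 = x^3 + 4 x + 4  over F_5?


Check whether y^2 = x^3 + 4 x + 4 (mod 5) for (x, y) = (0, 3).
LHS: y^2 = 3^2 mod 5 = 4
RHS: x^3 + 4 x + 4 = 0^3 + 4*0 + 4 mod 5 = 4
LHS = RHS

Yes, on the curve


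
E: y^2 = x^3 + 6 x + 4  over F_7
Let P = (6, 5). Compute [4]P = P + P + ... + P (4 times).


k = 4 = 100_2 (binary, LSB first: 001)
Double-and-add from P = (6, 5):
  bit 0 = 0: acc unchanged = O
  bit 1 = 0: acc unchanged = O
  bit 2 = 1: acc = O + (0, 2) = (0, 2)

4P = (0, 2)


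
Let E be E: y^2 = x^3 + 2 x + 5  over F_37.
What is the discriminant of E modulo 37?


4 a^3 + 27 b^2 = 4*2^3 + 27*5^2 = 32 + 675 = 707
Delta = -16 * (707) = -11312
Delta mod 37 = 10

Delta = 10 (mod 37)


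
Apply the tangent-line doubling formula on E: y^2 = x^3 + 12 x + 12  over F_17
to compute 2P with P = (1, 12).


Doubling: s = (3 x1^2 + a) / (2 y1)
s = (3*1^2 + 12) / (2*12) mod 17 = 7
x3 = s^2 - 2 x1 mod 17 = 7^2 - 2*1 = 13
y3 = s (x1 - x3) - y1 mod 17 = 7 * (1 - 13) - 12 = 6

2P = (13, 6)


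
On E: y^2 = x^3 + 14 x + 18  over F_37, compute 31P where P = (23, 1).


k = 31 = 11111_2 (binary, LSB first: 11111)
Double-and-add from P = (23, 1):
  bit 0 = 1: acc = O + (23, 1) = (23, 1)
  bit 1 = 1: acc = (23, 1) + (16, 34) = (24, 9)
  bit 2 = 1: acc = (24, 9) + (17, 10) = (30, 13)
  bit 3 = 1: acc = (30, 13) + (33, 3) = (18, 21)
  bit 4 = 1: acc = (18, 21) + (12, 29) = (17, 27)

31P = (17, 27)


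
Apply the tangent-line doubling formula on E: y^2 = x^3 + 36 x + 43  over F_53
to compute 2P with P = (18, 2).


Doubling: s = (3 x1^2 + a) / (2 y1)
s = (3*18^2 + 36) / (2*2) mod 53 = 40
x3 = s^2 - 2 x1 mod 53 = 40^2 - 2*18 = 27
y3 = s (x1 - x3) - y1 mod 53 = 40 * (18 - 27) - 2 = 9

2P = (27, 9)


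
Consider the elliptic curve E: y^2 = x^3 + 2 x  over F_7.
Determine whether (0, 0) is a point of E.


Check whether y^2 = x^3 + 2 x + 0 (mod 7) for (x, y) = (0, 0).
LHS: y^2 = 0^2 mod 7 = 0
RHS: x^3 + 2 x + 0 = 0^3 + 2*0 + 0 mod 7 = 0
LHS = RHS

Yes, on the curve


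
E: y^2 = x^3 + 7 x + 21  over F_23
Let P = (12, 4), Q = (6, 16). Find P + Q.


P != Q, so use the chord formula.
s = (y2 - y1) / (x2 - x1) = (12) / (17) mod 23 = 21
x3 = s^2 - x1 - x2 mod 23 = 21^2 - 12 - 6 = 9
y3 = s (x1 - x3) - y1 mod 23 = 21 * (12 - 9) - 4 = 13

P + Q = (9, 13)


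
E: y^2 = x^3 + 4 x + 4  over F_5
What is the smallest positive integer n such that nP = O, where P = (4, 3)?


Compute successive multiples of P until we hit O:
  1P = (4, 3)
  2P = (1, 3)
  3P = (0, 2)
  4P = (2, 0)
  5P = (0, 3)
  6P = (1, 2)
  7P = (4, 2)
  8P = O

ord(P) = 8


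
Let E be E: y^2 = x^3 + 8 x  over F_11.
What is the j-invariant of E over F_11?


Delta = -16(4 a^3 + 27 b^2) mod 11 = 1
-1728 * (4 a)^3 = -1728 * (4*8)^3 mod 11 = 1
j = 1 * 1^(-1) mod 11 = 1

j = 1 (mod 11)


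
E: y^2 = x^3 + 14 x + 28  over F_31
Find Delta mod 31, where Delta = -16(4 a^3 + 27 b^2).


4 a^3 + 27 b^2 = 4*14^3 + 27*28^2 = 10976 + 21168 = 32144
Delta = -16 * (32144) = -514304
Delta mod 31 = 17

Delta = 17 (mod 31)


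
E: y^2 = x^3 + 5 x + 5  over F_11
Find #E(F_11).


For each x in F_11, count y with y^2 = x^3 + 5 x + 5 mod 11:
  x = 0: RHS = 5, y in [4, 7]  -> 2 point(s)
  x = 1: RHS = 0, y in [0]  -> 1 point(s)
  x = 2: RHS = 1, y in [1, 10]  -> 2 point(s)
  x = 3: RHS = 3, y in [5, 6]  -> 2 point(s)
  x = 4: RHS = 1, y in [1, 10]  -> 2 point(s)
  x = 5: RHS = 1, y in [1, 10]  -> 2 point(s)
  x = 6: RHS = 9, y in [3, 8]  -> 2 point(s)
  x = 7: RHS = 9, y in [3, 8]  -> 2 point(s)
  x = 9: RHS = 9, y in [3, 8]  -> 2 point(s)
Affine points: 17. Add the point at infinity: total = 18.

#E(F_11) = 18


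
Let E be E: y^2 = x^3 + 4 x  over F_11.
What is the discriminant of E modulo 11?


4 a^3 + 27 b^2 = 4*4^3 + 27*0^2 = 256 + 0 = 256
Delta = -16 * (256) = -4096
Delta mod 11 = 7

Delta = 7 (mod 11)


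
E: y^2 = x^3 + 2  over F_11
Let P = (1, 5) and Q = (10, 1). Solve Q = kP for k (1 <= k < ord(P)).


Enumerate multiples of P until we hit Q = (10, 1):
  1P = (1, 5)
  2P = (7, 2)
  3P = (6, 3)
  4P = (9, 7)
  5P = (10, 1)
Match found at i = 5.

k = 5


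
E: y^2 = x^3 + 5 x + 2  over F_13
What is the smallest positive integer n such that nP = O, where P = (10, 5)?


Compute successive multiples of P until we hit O:
  1P = (10, 5)
  2P = (10, 8)
  3P = O

ord(P) = 3


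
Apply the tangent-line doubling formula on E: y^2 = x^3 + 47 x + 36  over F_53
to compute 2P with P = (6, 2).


Doubling: s = (3 x1^2 + a) / (2 y1)
s = (3*6^2 + 47) / (2*2) mod 53 = 52
x3 = s^2 - 2 x1 mod 53 = 52^2 - 2*6 = 42
y3 = s (x1 - x3) - y1 mod 53 = 52 * (6 - 42) - 2 = 34

2P = (42, 34)


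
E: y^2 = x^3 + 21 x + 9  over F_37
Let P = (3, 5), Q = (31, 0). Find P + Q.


P != Q, so use the chord formula.
s = (y2 - y1) / (x2 - x1) = (32) / (28) mod 37 = 17
x3 = s^2 - x1 - x2 mod 37 = 17^2 - 3 - 31 = 33
y3 = s (x1 - x3) - y1 mod 37 = 17 * (3 - 33) - 5 = 3

P + Q = (33, 3)


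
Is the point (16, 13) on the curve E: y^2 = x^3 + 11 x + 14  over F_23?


Check whether y^2 = x^3 + 11 x + 14 (mod 23) for (x, y) = (16, 13).
LHS: y^2 = 13^2 mod 23 = 8
RHS: x^3 + 11 x + 14 = 16^3 + 11*16 + 14 mod 23 = 8
LHS = RHS

Yes, on the curve


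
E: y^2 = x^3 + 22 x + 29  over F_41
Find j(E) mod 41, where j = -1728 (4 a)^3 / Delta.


Delta = -16(4 a^3 + 27 b^2) mod 41 = 19
-1728 * (4 a)^3 = -1728 * (4*22)^3 mod 41 = 16
j = 16 * 19^(-1) mod 41 = 3

j = 3 (mod 41)


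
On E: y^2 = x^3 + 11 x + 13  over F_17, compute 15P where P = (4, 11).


k = 15 = 1111_2 (binary, LSB first: 1111)
Double-and-add from P = (4, 11):
  bit 0 = 1: acc = O + (4, 11) = (4, 11)
  bit 1 = 1: acc = (4, 11) + (0, 9) = (9, 12)
  bit 2 = 1: acc = (9, 12) + (2, 3) = (8, 16)
  bit 3 = 1: acc = (8, 16) + (14, 2) = (8, 1)

15P = (8, 1)


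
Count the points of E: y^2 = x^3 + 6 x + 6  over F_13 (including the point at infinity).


For each x in F_13, count y with y^2 = x^3 + 6 x + 6 mod 13:
  x = 1: RHS = 0, y in [0]  -> 1 point(s)
  x = 2: RHS = 0, y in [0]  -> 1 point(s)
  x = 3: RHS = 12, y in [5, 8]  -> 2 point(s)
  x = 4: RHS = 3, y in [4, 9]  -> 2 point(s)
  x = 7: RHS = 1, y in [1, 12]  -> 2 point(s)
  x = 9: RHS = 9, y in [3, 10]  -> 2 point(s)
  x = 10: RHS = 0, y in [0]  -> 1 point(s)
  x = 11: RHS = 12, y in [5, 8]  -> 2 point(s)
  x = 12: RHS = 12, y in [5, 8]  -> 2 point(s)
Affine points: 15. Add the point at infinity: total = 16.

#E(F_13) = 16


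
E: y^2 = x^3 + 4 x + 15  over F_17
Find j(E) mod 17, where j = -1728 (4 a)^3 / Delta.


Delta = -16(4 a^3 + 27 b^2) mod 17 = 7
-1728 * (4 a)^3 = -1728 * (4*4)^3 mod 17 = 11
j = 11 * 7^(-1) mod 17 = 4

j = 4 (mod 17)


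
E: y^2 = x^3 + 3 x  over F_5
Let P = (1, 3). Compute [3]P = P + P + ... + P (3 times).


k = 3 = 11_2 (binary, LSB first: 11)
Double-and-add from P = (1, 3):
  bit 0 = 1: acc = O + (1, 3) = (1, 3)
  bit 1 = 1: acc = (1, 3) + (4, 4) = (4, 1)

3P = (4, 1)


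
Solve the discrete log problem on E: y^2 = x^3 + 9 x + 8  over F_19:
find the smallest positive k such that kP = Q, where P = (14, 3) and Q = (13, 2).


Enumerate multiples of P until we hit Q = (13, 2):
  1P = (14, 3)
  2P = (16, 7)
  3P = (12, 1)
  4P = (13, 17)
  5P = (17, 1)
  6P = (18, 6)
  7P = (3, 10)
  8P = (9, 18)
  9P = (5, 8)
  10P = (5, 11)
  11P = (9, 1)
  12P = (3, 9)
  13P = (18, 13)
  14P = (17, 18)
  15P = (13, 2)
Match found at i = 15.

k = 15


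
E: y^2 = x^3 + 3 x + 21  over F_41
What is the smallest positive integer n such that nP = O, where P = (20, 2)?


Compute successive multiples of P until we hit O:
  1P = (20, 2)
  2P = (3, 37)
  3P = (36, 2)
  4P = (26, 39)
  5P = (0, 12)
  6P = (11, 14)
  7P = (30, 25)
  8P = (9, 11)
  ... (continuing to 45P)
  45P = O

ord(P) = 45


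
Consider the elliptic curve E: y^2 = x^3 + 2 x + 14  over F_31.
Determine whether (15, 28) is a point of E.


Check whether y^2 = x^3 + 2 x + 14 (mod 31) for (x, y) = (15, 28).
LHS: y^2 = 28^2 mod 31 = 9
RHS: x^3 + 2 x + 14 = 15^3 + 2*15 + 14 mod 31 = 9
LHS = RHS

Yes, on the curve


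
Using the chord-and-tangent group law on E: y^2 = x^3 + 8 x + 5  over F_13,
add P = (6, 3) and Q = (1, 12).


P != Q, so use the chord formula.
s = (y2 - y1) / (x2 - x1) = (9) / (8) mod 13 = 6
x3 = s^2 - x1 - x2 mod 13 = 6^2 - 6 - 1 = 3
y3 = s (x1 - x3) - y1 mod 13 = 6 * (6 - 3) - 3 = 2

P + Q = (3, 2)


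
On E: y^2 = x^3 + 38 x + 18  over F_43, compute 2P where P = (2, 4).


Doubling: s = (3 x1^2 + a) / (2 y1)
s = (3*2^2 + 38) / (2*4) mod 43 = 17
x3 = s^2 - 2 x1 mod 43 = 17^2 - 2*2 = 27
y3 = s (x1 - x3) - y1 mod 43 = 17 * (2 - 27) - 4 = 1

2P = (27, 1)


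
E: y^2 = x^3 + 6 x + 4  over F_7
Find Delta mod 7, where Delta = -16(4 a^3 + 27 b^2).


4 a^3 + 27 b^2 = 4*6^3 + 27*4^2 = 864 + 432 = 1296
Delta = -16 * (1296) = -20736
Delta mod 7 = 5

Delta = 5 (mod 7)


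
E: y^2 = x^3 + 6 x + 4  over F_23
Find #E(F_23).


For each x in F_23, count y with y^2 = x^3 + 6 x + 4 mod 23:
  x = 0: RHS = 4, y in [2, 21]  -> 2 point(s)
  x = 2: RHS = 1, y in [1, 22]  -> 2 point(s)
  x = 3: RHS = 3, y in [7, 16]  -> 2 point(s)
  x = 4: RHS = 0, y in [0]  -> 1 point(s)
  x = 6: RHS = 3, y in [7, 16]  -> 2 point(s)
  x = 8: RHS = 12, y in [9, 14]  -> 2 point(s)
  x = 10: RHS = 6, y in [11, 12]  -> 2 point(s)
  x = 13: RHS = 2, y in [5, 18]  -> 2 point(s)
  x = 14: RHS = 3, y in [7, 16]  -> 2 point(s)
  x = 19: RHS = 8, y in [10, 13]  -> 2 point(s)
Affine points: 19. Add the point at infinity: total = 20.

#E(F_23) = 20


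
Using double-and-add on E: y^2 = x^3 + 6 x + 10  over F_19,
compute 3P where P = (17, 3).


k = 3 = 11_2 (binary, LSB first: 11)
Double-and-add from P = (17, 3):
  bit 0 = 1: acc = O + (17, 3) = (17, 3)
  bit 1 = 1: acc = (17, 3) + (13, 9) = (15, 13)

3P = (15, 13)


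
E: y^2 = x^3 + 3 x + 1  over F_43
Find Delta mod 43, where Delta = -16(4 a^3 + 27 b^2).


4 a^3 + 27 b^2 = 4*3^3 + 27*1^2 = 108 + 27 = 135
Delta = -16 * (135) = -2160
Delta mod 43 = 33

Delta = 33 (mod 43)


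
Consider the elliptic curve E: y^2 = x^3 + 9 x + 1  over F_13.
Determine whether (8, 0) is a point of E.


Check whether y^2 = x^3 + 9 x + 1 (mod 13) for (x, y) = (8, 0).
LHS: y^2 = 0^2 mod 13 = 0
RHS: x^3 + 9 x + 1 = 8^3 + 9*8 + 1 mod 13 = 0
LHS = RHS

Yes, on the curve


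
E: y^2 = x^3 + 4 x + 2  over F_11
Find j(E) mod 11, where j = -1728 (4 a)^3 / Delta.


Delta = -16(4 a^3 + 27 b^2) mod 11 = 6
-1728 * (4 a)^3 = -1728 * (4*4)^3 mod 11 = 7
j = 7 * 6^(-1) mod 11 = 3

j = 3 (mod 11)


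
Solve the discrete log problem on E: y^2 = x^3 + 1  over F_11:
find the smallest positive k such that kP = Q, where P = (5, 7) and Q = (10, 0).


Enumerate multiples of P until we hit Q = (10, 0):
  1P = (5, 7)
  2P = (10, 0)
Match found at i = 2.

k = 2


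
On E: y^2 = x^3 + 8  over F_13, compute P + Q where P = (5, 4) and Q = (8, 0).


P != Q, so use the chord formula.
s = (y2 - y1) / (x2 - x1) = (9) / (3) mod 13 = 3
x3 = s^2 - x1 - x2 mod 13 = 3^2 - 5 - 8 = 9
y3 = s (x1 - x3) - y1 mod 13 = 3 * (5 - 9) - 4 = 10

P + Q = (9, 10)


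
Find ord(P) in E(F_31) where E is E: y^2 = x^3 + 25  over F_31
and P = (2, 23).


Compute successive multiples of P until we hit O:
  1P = (2, 23)
  2P = (14, 17)
  3P = (23, 3)
  4P = (10, 23)
  5P = (19, 8)
  6P = (17, 3)
  7P = (0, 26)
  8P = (8, 17)
  ... (continuing to 21P)
  21P = O

ord(P) = 21


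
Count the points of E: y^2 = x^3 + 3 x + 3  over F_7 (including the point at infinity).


For each x in F_7, count y with y^2 = x^3 + 3 x + 3 mod 7:
  x = 1: RHS = 0, y in [0]  -> 1 point(s)
  x = 3: RHS = 4, y in [2, 5]  -> 2 point(s)
  x = 4: RHS = 2, y in [3, 4]  -> 2 point(s)
Affine points: 5. Add the point at infinity: total = 6.

#E(F_7) = 6


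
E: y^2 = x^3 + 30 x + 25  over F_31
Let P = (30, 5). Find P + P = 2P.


Doubling: s = (3 x1^2 + a) / (2 y1)
s = (3*30^2 + 30) / (2*5) mod 31 = 25
x3 = s^2 - 2 x1 mod 31 = 25^2 - 2*30 = 7
y3 = s (x1 - x3) - y1 mod 31 = 25 * (30 - 7) - 5 = 12

2P = (7, 12)


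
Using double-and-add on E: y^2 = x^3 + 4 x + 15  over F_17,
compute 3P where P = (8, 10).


k = 3 = 11_2 (binary, LSB first: 11)
Double-and-add from P = (8, 10):
  bit 0 = 1: acc = O + (8, 10) = (8, 10)
  bit 1 = 1: acc = (8, 10) + (10, 1) = (15, 13)

3P = (15, 13)


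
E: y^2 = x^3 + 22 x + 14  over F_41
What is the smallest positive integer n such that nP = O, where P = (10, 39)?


Compute successive multiples of P until we hit O:
  1P = (10, 39)
  2P = (13, 18)
  3P = (26, 32)
  4P = (14, 14)
  5P = (33, 33)
  6P = (30, 9)
  7P = (34, 38)
  8P = (18, 16)
  ... (continuing to 47P)
  47P = O

ord(P) = 47


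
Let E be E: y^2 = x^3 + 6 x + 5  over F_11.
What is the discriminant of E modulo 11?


4 a^3 + 27 b^2 = 4*6^3 + 27*5^2 = 864 + 675 = 1539
Delta = -16 * (1539) = -24624
Delta mod 11 = 5

Delta = 5 (mod 11)


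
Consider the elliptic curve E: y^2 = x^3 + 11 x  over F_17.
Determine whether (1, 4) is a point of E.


Check whether y^2 = x^3 + 11 x + 0 (mod 17) for (x, y) = (1, 4).
LHS: y^2 = 4^2 mod 17 = 16
RHS: x^3 + 11 x + 0 = 1^3 + 11*1 + 0 mod 17 = 12
LHS != RHS

No, not on the curve


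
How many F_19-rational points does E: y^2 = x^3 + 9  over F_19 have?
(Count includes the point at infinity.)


For each x in F_19, count y with y^2 = x^3 + 0 x + 9 mod 19:
  x = 0: RHS = 9, y in [3, 16]  -> 2 point(s)
  x = 2: RHS = 17, y in [6, 13]  -> 2 point(s)
  x = 3: RHS = 17, y in [6, 13]  -> 2 point(s)
  x = 4: RHS = 16, y in [4, 15]  -> 2 point(s)
  x = 5: RHS = 1, y in [1, 18]  -> 2 point(s)
  x = 6: RHS = 16, y in [4, 15]  -> 2 point(s)
  x = 9: RHS = 16, y in [4, 15]  -> 2 point(s)
  x = 14: RHS = 17, y in [6, 13]  -> 2 point(s)
  x = 16: RHS = 1, y in [1, 18]  -> 2 point(s)
  x = 17: RHS = 1, y in [1, 18]  -> 2 point(s)
Affine points: 20. Add the point at infinity: total = 21.

#E(F_19) = 21


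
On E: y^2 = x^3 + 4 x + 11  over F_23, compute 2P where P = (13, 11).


Doubling: s = (3 x1^2 + a) / (2 y1)
s = (3*13^2 + 4) / (2*11) mod 23 = 18
x3 = s^2 - 2 x1 mod 23 = 18^2 - 2*13 = 22
y3 = s (x1 - x3) - y1 mod 23 = 18 * (13 - 22) - 11 = 11

2P = (22, 11)


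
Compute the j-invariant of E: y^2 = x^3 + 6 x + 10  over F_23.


Delta = -16(4 a^3 + 27 b^2) mod 23 = 16
-1728 * (4 a)^3 = -1728 * (4*6)^3 mod 23 = 20
j = 20 * 16^(-1) mod 23 = 7

j = 7 (mod 23)


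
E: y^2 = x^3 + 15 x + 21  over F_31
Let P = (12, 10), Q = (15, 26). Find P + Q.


P != Q, so use the chord formula.
s = (y2 - y1) / (x2 - x1) = (16) / (3) mod 31 = 26
x3 = s^2 - x1 - x2 mod 31 = 26^2 - 12 - 15 = 29
y3 = s (x1 - x3) - y1 mod 31 = 26 * (12 - 29) - 10 = 13

P + Q = (29, 13)


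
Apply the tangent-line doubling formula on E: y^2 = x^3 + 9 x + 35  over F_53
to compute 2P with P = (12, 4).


Doubling: s = (3 x1^2 + a) / (2 y1)
s = (3*12^2 + 9) / (2*4) mod 53 = 22
x3 = s^2 - 2 x1 mod 53 = 22^2 - 2*12 = 36
y3 = s (x1 - x3) - y1 mod 53 = 22 * (12 - 36) - 4 = 51

2P = (36, 51)


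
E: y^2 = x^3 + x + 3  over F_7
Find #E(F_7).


For each x in F_7, count y with y^2 = x^3 + 1 x + 3 mod 7:
  x = 4: RHS = 1, y in [1, 6]  -> 2 point(s)
  x = 5: RHS = 0, y in [0]  -> 1 point(s)
  x = 6: RHS = 1, y in [1, 6]  -> 2 point(s)
Affine points: 5. Add the point at infinity: total = 6.

#E(F_7) = 6


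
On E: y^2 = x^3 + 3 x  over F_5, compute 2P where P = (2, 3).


k = 2 = 10_2 (binary, LSB first: 01)
Double-and-add from P = (2, 3):
  bit 0 = 0: acc unchanged = O
  bit 1 = 1: acc = O + (1, 2) = (1, 2)

2P = (1, 2)


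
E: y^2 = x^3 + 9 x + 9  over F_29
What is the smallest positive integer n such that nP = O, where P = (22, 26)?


Compute successive multiples of P until we hit O:
  1P = (22, 26)
  2P = (23, 0)
  3P = (22, 3)
  4P = O

ord(P) = 4


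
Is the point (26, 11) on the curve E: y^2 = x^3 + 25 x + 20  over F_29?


Check whether y^2 = x^3 + 25 x + 20 (mod 29) for (x, y) = (26, 11).
LHS: y^2 = 11^2 mod 29 = 5
RHS: x^3 + 25 x + 20 = 26^3 + 25*26 + 20 mod 29 = 5
LHS = RHS

Yes, on the curve


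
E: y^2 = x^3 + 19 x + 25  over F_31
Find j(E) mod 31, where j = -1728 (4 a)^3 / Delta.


Delta = -16(4 a^3 + 27 b^2) mod 31 = 25
-1728 * (4 a)^3 = -1728 * (4*19)^3 mod 31 = 4
j = 4 * 25^(-1) mod 31 = 20

j = 20 (mod 31)


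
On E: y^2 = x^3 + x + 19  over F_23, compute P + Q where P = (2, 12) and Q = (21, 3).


P != Q, so use the chord formula.
s = (y2 - y1) / (x2 - x1) = (14) / (19) mod 23 = 8
x3 = s^2 - x1 - x2 mod 23 = 8^2 - 2 - 21 = 18
y3 = s (x1 - x3) - y1 mod 23 = 8 * (2 - 18) - 12 = 21

P + Q = (18, 21)


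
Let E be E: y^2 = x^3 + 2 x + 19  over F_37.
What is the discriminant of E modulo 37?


4 a^3 + 27 b^2 = 4*2^3 + 27*19^2 = 32 + 9747 = 9779
Delta = -16 * (9779) = -156464
Delta mod 37 = 9

Delta = 9 (mod 37)


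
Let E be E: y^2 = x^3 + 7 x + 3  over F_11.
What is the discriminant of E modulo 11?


4 a^3 + 27 b^2 = 4*7^3 + 27*3^2 = 1372 + 243 = 1615
Delta = -16 * (1615) = -25840
Delta mod 11 = 10

Delta = 10 (mod 11)


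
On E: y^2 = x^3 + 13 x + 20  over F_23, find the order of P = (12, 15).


Compute successive multiples of P until we hit O:
  1P = (12, 15)
  2P = (5, 16)
  3P = (14, 5)
  4P = (22, 12)
  5P = (16, 0)
  6P = (22, 11)
  7P = (14, 18)
  8P = (5, 7)
  ... (continuing to 10P)
  10P = O

ord(P) = 10


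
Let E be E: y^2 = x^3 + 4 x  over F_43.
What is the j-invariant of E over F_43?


Delta = -16(4 a^3 + 27 b^2) mod 43 = 32
-1728 * (4 a)^3 = -1728 * (4*4)^3 mod 43 = 41
j = 41 * 32^(-1) mod 43 = 8

j = 8 (mod 43)


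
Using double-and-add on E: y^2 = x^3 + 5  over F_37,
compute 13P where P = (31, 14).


k = 13 = 1101_2 (binary, LSB first: 1011)
Double-and-add from P = (31, 14):
  bit 0 = 1: acc = O + (31, 14) = (31, 14)
  bit 1 = 0: acc unchanged = (31, 14)
  bit 2 = 1: acc = (31, 14) + (18, 19) = (35, 16)
  bit 3 = 1: acc = (35, 16) + (27, 2) = (22, 16)

13P = (22, 16)


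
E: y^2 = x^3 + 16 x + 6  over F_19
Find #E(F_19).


For each x in F_19, count y with y^2 = x^3 + 16 x + 6 mod 19:
  x = 0: RHS = 6, y in [5, 14]  -> 2 point(s)
  x = 1: RHS = 4, y in [2, 17]  -> 2 point(s)
  x = 3: RHS = 5, y in [9, 10]  -> 2 point(s)
  x = 4: RHS = 1, y in [1, 18]  -> 2 point(s)
  x = 7: RHS = 5, y in [9, 10]  -> 2 point(s)
  x = 8: RHS = 0, y in [0]  -> 1 point(s)
  x = 9: RHS = 5, y in [9, 10]  -> 2 point(s)
  x = 10: RHS = 7, y in [8, 11]  -> 2 point(s)
  x = 12: RHS = 7, y in [8, 11]  -> 2 point(s)
  x = 13: RHS = 17, y in [6, 13]  -> 2 point(s)
  x = 15: RHS = 11, y in [7, 12]  -> 2 point(s)
  x = 16: RHS = 7, y in [8, 11]  -> 2 point(s)
  x = 17: RHS = 4, y in [2, 17]  -> 2 point(s)
Affine points: 25. Add the point at infinity: total = 26.

#E(F_19) = 26


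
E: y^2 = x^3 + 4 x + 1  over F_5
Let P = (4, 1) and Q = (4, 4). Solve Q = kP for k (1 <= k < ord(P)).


Enumerate multiples of P until we hit Q = (4, 4):
  1P = (4, 1)
  2P = (3, 0)
  3P = (4, 4)
Match found at i = 3.

k = 3


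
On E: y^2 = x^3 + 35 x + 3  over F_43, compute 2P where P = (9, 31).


Doubling: s = (3 x1^2 + a) / (2 y1)
s = (3*9^2 + 35) / (2*31) mod 43 = 35
x3 = s^2 - 2 x1 mod 43 = 35^2 - 2*9 = 3
y3 = s (x1 - x3) - y1 mod 43 = 35 * (9 - 3) - 31 = 7

2P = (3, 7)


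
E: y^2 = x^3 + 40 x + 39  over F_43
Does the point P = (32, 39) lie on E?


Check whether y^2 = x^3 + 40 x + 39 (mod 43) for (x, y) = (32, 39).
LHS: y^2 = 39^2 mod 43 = 16
RHS: x^3 + 40 x + 39 = 32^3 + 40*32 + 39 mod 43 = 31
LHS != RHS

No, not on the curve


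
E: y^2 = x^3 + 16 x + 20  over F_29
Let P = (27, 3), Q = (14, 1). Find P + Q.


P != Q, so use the chord formula.
s = (y2 - y1) / (x2 - x1) = (27) / (16) mod 29 = 18
x3 = s^2 - x1 - x2 mod 29 = 18^2 - 27 - 14 = 22
y3 = s (x1 - x3) - y1 mod 29 = 18 * (27 - 22) - 3 = 0

P + Q = (22, 0)


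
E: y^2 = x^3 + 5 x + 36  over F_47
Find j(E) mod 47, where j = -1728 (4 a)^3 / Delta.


Delta = -16(4 a^3 + 27 b^2) mod 47 = 29
-1728 * (4 a)^3 = -1728 * (4*5)^3 mod 47 = 16
j = 16 * 29^(-1) mod 47 = 20

j = 20 (mod 47)


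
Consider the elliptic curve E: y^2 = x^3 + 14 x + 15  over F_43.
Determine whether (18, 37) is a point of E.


Check whether y^2 = x^3 + 14 x + 15 (mod 43) for (x, y) = (18, 37).
LHS: y^2 = 37^2 mod 43 = 36
RHS: x^3 + 14 x + 15 = 18^3 + 14*18 + 15 mod 43 = 36
LHS = RHS

Yes, on the curve


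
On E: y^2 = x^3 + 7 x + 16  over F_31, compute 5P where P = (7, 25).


k = 5 = 101_2 (binary, LSB first: 101)
Double-and-add from P = (7, 25):
  bit 0 = 1: acc = O + (7, 25) = (7, 25)
  bit 1 = 0: acc unchanged = (7, 25)
  bit 2 = 1: acc = (7, 25) + (9, 23) = (16, 15)

5P = (16, 15)


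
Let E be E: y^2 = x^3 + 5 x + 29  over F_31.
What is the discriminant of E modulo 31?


4 a^3 + 27 b^2 = 4*5^3 + 27*29^2 = 500 + 22707 = 23207
Delta = -16 * (23207) = -371312
Delta mod 31 = 6

Delta = 6 (mod 31)


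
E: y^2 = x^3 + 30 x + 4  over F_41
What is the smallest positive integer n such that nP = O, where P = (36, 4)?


Compute successive multiples of P until we hit O:
  1P = (36, 4)
  2P = (33, 20)
  3P = (5, 22)
  4P = (18, 12)
  5P = (12, 40)
  6P = (26, 22)
  7P = (38, 16)
  8P = (3, 30)
  ... (continuing to 24P)
  24P = O

ord(P) = 24
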